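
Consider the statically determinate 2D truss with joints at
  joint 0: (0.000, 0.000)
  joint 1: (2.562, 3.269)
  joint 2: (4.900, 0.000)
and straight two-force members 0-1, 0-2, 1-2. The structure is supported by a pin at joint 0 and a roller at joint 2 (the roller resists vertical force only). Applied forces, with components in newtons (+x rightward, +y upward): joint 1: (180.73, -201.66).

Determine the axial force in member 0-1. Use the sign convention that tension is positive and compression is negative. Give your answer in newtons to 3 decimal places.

N=3 nodes, M=3 members, R=3 reactions → 2N=6, M+R=6
member 0 (0-1): L=4.1533, (cx,cy)=(0.6169,0.7871)
member 1 (0-2): L=4.9000, (cx,cy)=(1.0000,0.0000)
member 2 (1-2): L=4.0190, (cx,cy)=(0.5817,-0.8134)
solve A·x = −loads:
  F[0-1] = +30.9399 N (tension)
  F[0-2] = +161.6446 N (tension)
  F[1-2] = -277.8677 N (compression)
  Rx@0 = -180.7300 N
  Ry@0 = -24.3521 N
  Ry@2 = +226.0121 N

30.940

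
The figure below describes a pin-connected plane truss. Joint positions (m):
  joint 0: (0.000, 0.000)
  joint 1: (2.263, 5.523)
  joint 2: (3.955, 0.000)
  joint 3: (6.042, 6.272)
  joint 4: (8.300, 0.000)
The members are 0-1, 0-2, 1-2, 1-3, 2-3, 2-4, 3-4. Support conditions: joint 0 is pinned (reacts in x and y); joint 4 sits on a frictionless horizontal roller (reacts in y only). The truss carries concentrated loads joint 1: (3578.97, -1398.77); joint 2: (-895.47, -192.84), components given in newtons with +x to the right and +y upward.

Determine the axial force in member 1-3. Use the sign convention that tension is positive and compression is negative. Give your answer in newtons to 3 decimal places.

N=5 nodes, M=7 members, R=3 reactions → 2N=10, M+R=10
member 0 (0-1): L=5.9686, (cx,cy)=(0.3791,0.9253)
member 1 (0-2): L=3.9550, (cx,cy)=(1.0000,0.0000)
member 2 (1-2): L=5.7764, (cx,cy)=(0.2929,-0.9561)
member 3 (1-3): L=3.8525, (cx,cy)=(0.9809,0.1944)
member 4 (2-3): L=6.6101, (cx,cy)=(0.3157,0.9488)
member 5 (2-4): L=4.3450, (cx,cy)=(1.0000,0.0000)
member 6 (3-4): L=6.6661, (cx,cy)=(0.3387,-0.9409)
solve A·x = −loads:
  F[0-1] = +1365.1033 N (tension)
  F[0-2] = +2165.9236 N (tension)
  F[1-2] = -3222.9719 N (compression)
  F[1-3] = -2158.5152 N (compression)
  F[2-3] = +3450.9630 N (tension)
  F[2-4] = +1027.7605 N (tension)
  F[3-4] = -3034.1577 N (compression)
  Rx@0 = -2683.5000 N
  Ry@0 = -1263.1792 N
  Ry@4 = +2854.7892 N

-2158.515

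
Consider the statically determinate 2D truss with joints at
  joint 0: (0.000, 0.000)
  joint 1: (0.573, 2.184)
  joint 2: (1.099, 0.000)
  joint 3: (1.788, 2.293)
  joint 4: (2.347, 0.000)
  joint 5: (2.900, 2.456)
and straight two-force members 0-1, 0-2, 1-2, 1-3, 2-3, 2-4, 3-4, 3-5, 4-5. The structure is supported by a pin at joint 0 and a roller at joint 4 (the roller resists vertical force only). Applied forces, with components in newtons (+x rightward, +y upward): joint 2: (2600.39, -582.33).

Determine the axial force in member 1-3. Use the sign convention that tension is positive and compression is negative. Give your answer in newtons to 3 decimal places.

-153.134

N=6 nodes, M=9 members, R=3 reactions → 2N=12, M+R=12
member 0 (0-1): L=2.2579, (cx,cy)=(0.2538,0.9673)
member 1 (0-2): L=1.0990, (cx,cy)=(1.0000,0.0000)
member 2 (1-2): L=2.2464, (cx,cy)=(0.2341,-0.9722)
member 3 (1-3): L=1.2199, (cx,cy)=(0.9960,0.0894)
member 4 (2-3): L=2.3943, (cx,cy)=(0.2878,0.9577)
member 5 (2-4): L=1.2480, (cx,cy)=(1.0000,0.0000)
member 6 (3-4): L=2.3602, (cx,cy)=(0.2368,-0.9715)
member 7 (3-5): L=1.1239, (cx,cy)=(0.9894,0.1450)
member 8 (4-5): L=2.5175, (cx,cy)=(0.2197,0.9756)
solve A·x = −loads:
  F[0-1] = -320.1296 N (compression)
  F[0-2] = +2681.6305 N (tension)
  F[1-2] = +304.4295 N (tension)
  F[1-3] = -153.1344 N (compression)
  F[2-3] = +299.0116 N (tension)
  F[2-4] = +66.4755 N (tension)
  F[3-4] = -280.6662 N (compression)
  F[3-5] = +0.0000 N (tension)
  F[4-5] = -0.0000 N (compression)
  Rx@0 = -2600.3900 N
  Ry@0 = +309.6497 N
  Ry@4 = +272.6803 N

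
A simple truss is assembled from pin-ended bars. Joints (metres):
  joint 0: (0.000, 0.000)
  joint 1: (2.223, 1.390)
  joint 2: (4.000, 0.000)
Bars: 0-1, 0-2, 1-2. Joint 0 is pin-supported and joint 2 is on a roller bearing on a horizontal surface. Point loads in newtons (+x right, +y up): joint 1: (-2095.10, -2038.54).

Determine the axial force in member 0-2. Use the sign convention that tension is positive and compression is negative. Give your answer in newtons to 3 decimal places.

517.595

N=3 nodes, M=3 members, R=3 reactions → 2N=6, M+R=6
member 0 (0-1): L=2.6218, (cx,cy)=(0.8479,0.5302)
member 1 (0-2): L=4.0000, (cx,cy)=(1.0000,0.0000)
member 2 (1-2): L=2.2561, (cx,cy)=(0.7877,-0.6161)
solve A·x = −loads:
  F[0-1] = -3081.4032 N (compression)
  F[0-2] = +517.5945 N (tension)
  F[1-2] = -657.1339 N (compression)
  Rx@0 = +2095.1000 N
  Ry@0 = +1633.6686 N
  Ry@2 = +404.8714 N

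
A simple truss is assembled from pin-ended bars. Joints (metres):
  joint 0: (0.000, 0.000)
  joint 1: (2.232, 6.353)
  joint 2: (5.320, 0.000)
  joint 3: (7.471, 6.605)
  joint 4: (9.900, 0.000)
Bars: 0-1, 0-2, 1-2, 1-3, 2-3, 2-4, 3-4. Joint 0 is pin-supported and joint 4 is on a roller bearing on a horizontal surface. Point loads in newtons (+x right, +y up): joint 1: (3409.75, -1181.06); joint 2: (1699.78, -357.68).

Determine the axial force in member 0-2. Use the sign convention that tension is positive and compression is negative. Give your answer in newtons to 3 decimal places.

N=5 nodes, M=7 members, R=3 reactions → 2N=10, M+R=10
member 0 (0-1): L=6.7337, (cx,cy)=(0.3315,0.9435)
member 1 (0-2): L=5.3200, (cx,cy)=(1.0000,0.0000)
member 2 (1-2): L=7.0637, (cx,cy)=(0.4372,-0.8994)
member 3 (1-3): L=5.2451, (cx,cy)=(0.9988,0.0480)
member 4 (2-3): L=6.9464, (cx,cy)=(0.3097,0.9508)
member 5 (2-4): L=4.5800, (cx,cy)=(1.0000,0.0000)
member 6 (3-4): L=7.0375, (cx,cy)=(0.3452,-0.9385)
solve A·x = −loads:
  F[0-1] = +1174.2212 N (tension)
  F[0-2] = +4720.3131 N (tension)
  F[1-2] = -2644.6771 N (compression)
  F[1-3] = -1866.5350 N (compression)
  F[2-3] = +2877.6989 N (tension)
  F[2-4] = +973.2837 N (tension)
  F[3-4] = -2819.8684 N (compression)
  Rx@0 = -5109.5300 N
  Ry@0 = -1107.8383 N
  Ry@4 = +2646.5783 N

4720.313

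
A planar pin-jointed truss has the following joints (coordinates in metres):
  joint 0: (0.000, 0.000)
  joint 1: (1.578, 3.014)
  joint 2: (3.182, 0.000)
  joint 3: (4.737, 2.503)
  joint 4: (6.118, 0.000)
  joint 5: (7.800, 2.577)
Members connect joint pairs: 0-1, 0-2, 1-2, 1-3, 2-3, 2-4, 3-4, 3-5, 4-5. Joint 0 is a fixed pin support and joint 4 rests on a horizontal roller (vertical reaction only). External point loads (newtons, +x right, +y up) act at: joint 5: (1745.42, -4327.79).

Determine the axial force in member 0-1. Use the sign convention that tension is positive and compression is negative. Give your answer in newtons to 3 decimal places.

2172.900

N=6 nodes, M=9 members, R=3 reactions → 2N=12, M+R=12
member 0 (0-1): L=3.4021, (cx,cy)=(0.4638,0.8859)
member 1 (0-2): L=3.1820, (cx,cy)=(1.0000,0.0000)
member 2 (1-2): L=3.4142, (cx,cy)=(0.4698,-0.8828)
member 3 (1-3): L=3.2001, (cx,cy)=(0.9872,-0.1597)
member 4 (2-3): L=2.9467, (cx,cy)=(0.5277,0.8494)
member 5 (2-4): L=2.9360, (cx,cy)=(1.0000,0.0000)
member 6 (3-4): L=2.8587, (cx,cy)=(0.4831,-0.8756)
member 7 (3-5): L=3.0639, (cx,cy)=(0.9997,0.0242)
member 8 (4-5): L=3.0773, (cx,cy)=(0.5466,0.8374)
solve A·x = −loads:
  F[0-1] = +2172.8995 N (tension)
  F[0-2] = +737.5613 N (tension)
  F[1-2] = -2588.1342 N (compression)
  F[1-3] = +2252.6637 N (tension)
  F[2-3] = +2689.7463 N (tension)
  F[2-4] = -1897.7416 N (compression)
  F[3-4] = -2070.4647 N (compression)
  F[3-5] = +4644.7302 N (tension)
  F[4-5] = -5302.0266 N (compression)
  Rx@0 = -1745.4200 N
  Ry@0 = -1925.0229 N
  Ry@4 = +6252.8129 N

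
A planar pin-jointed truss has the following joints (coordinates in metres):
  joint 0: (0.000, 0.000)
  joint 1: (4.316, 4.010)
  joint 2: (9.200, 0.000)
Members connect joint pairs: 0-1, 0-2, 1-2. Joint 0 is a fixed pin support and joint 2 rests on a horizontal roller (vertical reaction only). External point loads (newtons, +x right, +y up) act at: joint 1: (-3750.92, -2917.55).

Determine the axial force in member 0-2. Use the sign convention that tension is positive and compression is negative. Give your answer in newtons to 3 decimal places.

N=3 nodes, M=3 members, R=3 reactions → 2N=6, M+R=6
member 0 (0-1): L=5.8913, (cx,cy)=(0.7326,0.6807)
member 1 (0-2): L=9.2000, (cx,cy)=(1.0000,0.0000)
member 2 (1-2): L=6.3193, (cx,cy)=(0.7729,-0.6346)
solve A·x = −loads:
  F[0-1] = -4677.4500 N (compression)
  F[0-2] = -324.2201 N (compression)
  F[1-2] = +419.5013 N (tension)
  Rx@0 = +3750.9200 N
  Ry@0 = +3183.7504 N
  Ry@2 = -266.2004 N

-324.220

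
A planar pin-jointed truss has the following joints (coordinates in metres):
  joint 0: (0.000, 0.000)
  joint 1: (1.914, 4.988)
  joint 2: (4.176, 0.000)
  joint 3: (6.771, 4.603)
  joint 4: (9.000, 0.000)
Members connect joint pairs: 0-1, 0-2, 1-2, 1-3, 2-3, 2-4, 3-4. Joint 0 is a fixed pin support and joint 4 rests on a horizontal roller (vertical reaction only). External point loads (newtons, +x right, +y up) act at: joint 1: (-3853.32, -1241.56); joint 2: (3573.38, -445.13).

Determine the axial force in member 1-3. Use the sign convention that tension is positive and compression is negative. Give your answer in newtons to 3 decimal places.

1675.554

N=5 nodes, M=7 members, R=3 reactions → 2N=10, M+R=10
member 0 (0-1): L=5.3426, (cx,cy)=(0.3583,0.9336)
member 1 (0-2): L=4.1760, (cx,cy)=(1.0000,0.0000)
member 2 (1-2): L=5.4769, (cx,cy)=(0.4130,-0.9107)
member 3 (1-3): L=4.8722, (cx,cy)=(0.9969,-0.0790)
member 4 (2-3): L=5.2841, (cx,cy)=(0.4911,0.8711)
member 5 (2-4): L=4.8240, (cx,cy)=(1.0000,0.0000)
member 6 (3-4): L=5.1143, (cx,cy)=(0.4358,-0.9000)
solve A·x = −loads:
  F[0-1] = -3589.9921 N (compression)
  F[0-2] = +1006.1801 N (tension)
  F[1-2] = +2171.6080 N (tension)
  F[1-3] = +1675.5545 N (tension)
  F[2-3] = -1759.3926 N (compression)
  F[2-4] = -806.2834 N (compression)
  F[3-4] = +1849.9659 N (tension)
  Rx@0 = +279.9400 N
  Ry@0 = +3351.7068 N
  Ry@4 = -1665.0168 N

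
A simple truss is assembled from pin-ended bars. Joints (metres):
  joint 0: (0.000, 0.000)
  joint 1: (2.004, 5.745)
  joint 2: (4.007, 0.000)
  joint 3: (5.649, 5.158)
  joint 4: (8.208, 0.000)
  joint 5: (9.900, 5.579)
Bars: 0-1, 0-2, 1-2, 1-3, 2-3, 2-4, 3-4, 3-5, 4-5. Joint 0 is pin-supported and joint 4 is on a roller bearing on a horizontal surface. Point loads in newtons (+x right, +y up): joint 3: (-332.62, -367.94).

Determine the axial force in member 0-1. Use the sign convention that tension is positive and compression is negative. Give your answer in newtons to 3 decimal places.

-342.865

N=6 nodes, M=9 members, R=3 reactions → 2N=12, M+R=12
member 0 (0-1): L=6.0845, (cx,cy)=(0.3294,0.9442)
member 1 (0-2): L=4.0070, (cx,cy)=(1.0000,0.0000)
member 2 (1-2): L=6.0842, (cx,cy)=(0.3292,-0.9443)
member 3 (1-3): L=3.6920, (cx,cy)=(0.9873,-0.1590)
member 4 (2-3): L=5.4131, (cx,cy)=(0.3033,0.9529)
member 5 (2-4): L=4.2010, (cx,cy)=(1.0000,0.0000)
member 6 (3-4): L=5.7579, (cx,cy)=(0.4444,-0.8958)
member 7 (3-5): L=4.2718, (cx,cy)=(0.9951,0.0986)
member 8 (4-5): L=5.8299, (cx,cy)=(0.2902,0.9570)
solve A·x = −loads:
  F[0-1] = -342.8650 N (compression)
  F[0-2] = -219.6933 N (compression)
  F[1-2] = +383.6470 N (tension)
  F[1-3] = -242.3115 N (compression)
  F[2-3] = -380.1735 N (compression)
  F[2-4] = +21.9314 N (tension)
  F[3-4] = -49.3469 N (compression)
  F[3-5] = -0.0000 N (tension)
  F[4-5] = +0.0000 N (tension)
  Rx@0 = +332.6200 N
  Ry@0 = +323.7345 N
  Ry@4 = +44.2055 N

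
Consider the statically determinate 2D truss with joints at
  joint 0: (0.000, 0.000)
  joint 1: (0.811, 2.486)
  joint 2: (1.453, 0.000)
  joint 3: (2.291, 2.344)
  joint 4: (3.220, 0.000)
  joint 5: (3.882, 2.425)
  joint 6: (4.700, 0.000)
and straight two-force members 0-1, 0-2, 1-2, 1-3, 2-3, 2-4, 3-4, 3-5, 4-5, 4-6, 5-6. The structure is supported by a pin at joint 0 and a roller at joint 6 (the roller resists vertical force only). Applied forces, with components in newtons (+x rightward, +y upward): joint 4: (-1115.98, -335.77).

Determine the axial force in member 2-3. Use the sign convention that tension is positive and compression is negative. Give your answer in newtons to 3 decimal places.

N=7 nodes, M=11 members, R=3 reactions → 2N=14, M+R=14
member 0 (0-1): L=2.6149, (cx,cy)=(0.3101,0.9507)
member 1 (0-2): L=1.4530, (cx,cy)=(1.0000,0.0000)
member 2 (1-2): L=2.5676, (cx,cy)=(0.2500,-0.9682)
member 3 (1-3): L=1.4868, (cx,cy)=(0.9954,-0.0955)
member 4 (2-3): L=2.4893, (cx,cy)=(0.3366,0.9416)
member 5 (2-4): L=1.7670, (cx,cy)=(1.0000,0.0000)
member 6 (3-4): L=2.5214, (cx,cy)=(0.3684,-0.9296)
member 7 (3-5): L=1.5931, (cx,cy)=(0.9987,0.0508)
member 8 (4-5): L=2.5137, (cx,cy)=(0.2634,0.9647)
member 9 (4-6): L=1.4800, (cx,cy)=(1.0000,0.0000)
member 10 (5-6): L=2.5592, (cx,cy)=(0.3196,-0.9475)
solve A·x = −loads:
  F[0-1] = -111.2158 N (compression)
  F[0-2] = -1081.4874 N (compression)
  F[1-2] = +115.4799 N (tension)
  F[1-3] = -63.6585 N (compression)
  F[2-3] = -118.7423 N (compression)
  F[2-4] = -1012.6389 N (compression)
  F[3-4] = +105.9362 N (tension)
  F[3-5] = -142.5576 N (compression)
  F[4-5] = +245.9694 N (tension)
  F[4-6] = +77.5964 N (tension)
  F[5-6] = -242.7731 N (compression)
  Rx@0 = +1115.9800 N
  Ry@0 = +105.7318 N
  Ry@6 = +230.0382 N

-118.742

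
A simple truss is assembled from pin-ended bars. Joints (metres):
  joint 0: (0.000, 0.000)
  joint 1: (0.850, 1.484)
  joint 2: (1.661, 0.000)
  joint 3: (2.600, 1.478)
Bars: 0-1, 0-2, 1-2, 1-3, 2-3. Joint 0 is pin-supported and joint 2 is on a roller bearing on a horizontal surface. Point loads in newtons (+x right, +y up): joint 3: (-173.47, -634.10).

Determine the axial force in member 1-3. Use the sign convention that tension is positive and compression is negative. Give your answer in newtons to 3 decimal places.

N=4 nodes, M=5 members, R=3 reactions → 2N=8, M+R=8
member 0 (0-1): L=1.7102, (cx,cy)=(0.4970,0.8677)
member 1 (0-2): L=1.6610, (cx,cy)=(1.0000,0.0000)
member 2 (1-2): L=1.6911, (cx,cy)=(0.4796,-0.8775)
member 3 (1-3): L=1.7500, (cx,cy)=(1.0000,-0.0034)
member 4 (2-3): L=1.7511, (cx,cy)=(0.5362,0.8441)
solve A·x = −loads:
  F[0-1] = +235.2237 N (tension)
  F[0-2] = -290.3809 N (compression)
  F[1-2] = -233.4984 N (compression)
  F[1-3] = +228.8879 N (tension)
  F[2-3] = -750.3193 N (compression)
  Rx@0 = +173.4700 N
  Ry@0 = -204.1127 N
  Ry@2 = +838.2127 N

228.888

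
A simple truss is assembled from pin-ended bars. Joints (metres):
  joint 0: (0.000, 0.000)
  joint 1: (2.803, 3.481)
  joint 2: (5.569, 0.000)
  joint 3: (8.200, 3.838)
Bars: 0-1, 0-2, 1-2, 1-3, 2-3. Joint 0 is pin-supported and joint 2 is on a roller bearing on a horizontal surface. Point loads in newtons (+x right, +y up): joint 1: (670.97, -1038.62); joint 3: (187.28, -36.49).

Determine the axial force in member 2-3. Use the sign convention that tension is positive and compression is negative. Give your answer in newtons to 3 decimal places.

N=4 nodes, M=5 members, R=3 reactions → 2N=8, M+R=8
member 0 (0-1): L=4.4692, (cx,cy)=(0.6272,0.7789)
member 1 (0-2): L=5.5690, (cx,cy)=(1.0000,0.0000)
member 2 (1-2): L=4.4461, (cx,cy)=(0.6221,-0.7829)
member 3 (1-3): L=5.4088, (cx,cy)=(0.9978,0.0660)
member 4 (2-3): L=4.6532, (cx,cy)=(0.5654,0.8248)
solve A·x = −loads:
  F[0-1] = +64.0011 N (tension)
  F[0-2] = +818.1101 N (tension)
  F[1-2] = -1371.4676 N (compression)
  F[1-3] = +222.8642 N (tension)
  F[2-3] = -62.0750 N (compression)
  Rx@0 = -858.2500 N
  Ry@0 = -49.8491 N
  Ry@2 = +1124.9591 N

-62.075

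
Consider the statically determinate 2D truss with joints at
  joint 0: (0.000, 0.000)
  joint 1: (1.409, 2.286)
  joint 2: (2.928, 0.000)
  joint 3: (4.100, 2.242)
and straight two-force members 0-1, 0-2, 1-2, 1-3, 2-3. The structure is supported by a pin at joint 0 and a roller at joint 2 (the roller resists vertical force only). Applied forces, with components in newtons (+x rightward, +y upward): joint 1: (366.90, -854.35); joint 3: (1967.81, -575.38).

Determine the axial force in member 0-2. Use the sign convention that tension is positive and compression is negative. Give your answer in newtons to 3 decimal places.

N=4 nodes, M=5 members, R=3 reactions → 2N=8, M+R=8
member 0 (0-1): L=2.6853, (cx,cy)=(0.5247,0.8513)
member 1 (0-2): L=2.9280, (cx,cy)=(1.0000,0.0000)
member 2 (1-2): L=2.7447, (cx,cy)=(0.5534,-0.8329)
member 3 (1-3): L=2.6914, (cx,cy)=(0.9999,-0.0163)
member 4 (2-3): L=2.5299, (cx,cy)=(0.4633,0.8862)
solve A·x = −loads:
  F[0-1] = +1856.3782 N (tension)
  F[0-2] = +1360.6687 N (tension)
  F[1-2] = -2967.3062 N (compression)
  F[1-3] = +2249.6631 N (tension)
  F[2-3] = -607.7524 N (compression)
  Rx@0 = -2334.7100 N
  Ry@0 = -1580.3112 N
  Ry@2 = +3010.0412 N

1360.669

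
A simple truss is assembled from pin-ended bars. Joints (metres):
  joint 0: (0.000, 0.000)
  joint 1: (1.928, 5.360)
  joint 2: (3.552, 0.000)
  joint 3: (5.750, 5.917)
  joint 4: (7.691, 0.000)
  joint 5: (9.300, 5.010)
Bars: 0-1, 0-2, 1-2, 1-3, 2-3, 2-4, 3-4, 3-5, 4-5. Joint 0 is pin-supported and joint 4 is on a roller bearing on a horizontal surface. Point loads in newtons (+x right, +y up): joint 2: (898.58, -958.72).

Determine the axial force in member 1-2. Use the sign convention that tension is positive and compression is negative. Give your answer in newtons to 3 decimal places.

489.245

N=6 nodes, M=9 members, R=3 reactions → 2N=12, M+R=12
member 0 (0-1): L=5.6962, (cx,cy)=(0.3385,0.9410)
member 1 (0-2): L=3.5520, (cx,cy)=(1.0000,0.0000)
member 2 (1-2): L=5.6006, (cx,cy)=(0.2900,-0.9570)
member 3 (1-3): L=3.8624, (cx,cy)=(0.9895,0.1442)
member 4 (2-3): L=6.3121, (cx,cy)=(0.3482,0.9374)
member 5 (2-4): L=4.1390, (cx,cy)=(1.0000,0.0000)
member 6 (3-4): L=6.2272, (cx,cy)=(0.3117,-0.9502)
member 7 (3-5): L=3.6640, (cx,cy)=(0.9689,-0.2475)
member 8 (4-5): L=5.2620, (cx,cy)=(0.3058,0.9521)
solve A·x = −loads:
  F[0-1] = -548.3091 N (compression)
  F[0-2] = +1084.1666 N (tension)
  F[1-2] = +489.2446 N (tension)
  F[1-3] = -330.9108 N (compression)
  F[2-3] = +523.2439 N (tension)
  F[2-4] = +145.2466 N (tension)
  F[3-4] = -465.9884 N (compression)
  F[3-5] = +0.0000 N (tension)
  F[4-5] = -0.0000 N (compression)
  Rx@0 = -898.5800 N
  Ry@0 = +515.9462 N
  Ry@4 = +442.7738 N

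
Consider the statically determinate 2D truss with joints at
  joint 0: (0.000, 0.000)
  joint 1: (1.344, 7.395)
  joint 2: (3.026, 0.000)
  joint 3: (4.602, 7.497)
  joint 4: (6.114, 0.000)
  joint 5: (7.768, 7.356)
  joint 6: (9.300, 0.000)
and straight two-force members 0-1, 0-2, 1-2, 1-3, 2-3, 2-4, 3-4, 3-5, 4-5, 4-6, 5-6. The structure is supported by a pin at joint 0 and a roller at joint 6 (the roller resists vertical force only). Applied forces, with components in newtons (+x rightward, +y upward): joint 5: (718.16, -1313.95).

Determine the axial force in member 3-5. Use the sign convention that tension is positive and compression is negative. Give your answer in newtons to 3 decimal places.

N=7 nodes, M=11 members, R=3 reactions → 2N=14, M+R=14
member 0 (0-1): L=7.5161, (cx,cy)=(0.1788,0.9839)
member 1 (0-2): L=3.0260, (cx,cy)=(1.0000,0.0000)
member 2 (1-2): L=7.5839, (cx,cy)=(0.2218,-0.9751)
member 3 (1-3): L=3.2596, (cx,cy)=(0.9995,0.0313)
member 4 (2-3): L=7.6609, (cx,cy)=(0.2057,0.9786)
member 5 (2-4): L=3.0880, (cx,cy)=(1.0000,0.0000)
member 6 (3-4): L=7.6480, (cx,cy)=(0.1977,-0.9803)
member 7 (3-5): L=3.1691, (cx,cy)=(0.9990,-0.0445)
member 8 (4-5): L=7.5397, (cx,cy)=(0.2194,0.9756)
member 9 (4-6): L=3.1860, (cx,cy)=(1.0000,0.0000)
member 10 (5-6): L=7.5138, (cx,cy)=(0.2039,-0.9790)
solve A·x = −loads:
  F[0-1] = +357.3524 N (tension)
  F[0-2] = +654.2600 N (tension)
  F[1-2] = -355.9862 N (compression)
  F[1-3] = +142.9229 N (tension)
  F[2-3] = +354.7074 N (tension)
  F[2-4] = +502.3363 N (tension)
  F[3-4] = -371.8172 N (compression)
  F[3-5] = +289.6188 N (tension)
  F[4-5] = +373.5785 N (tension)
  F[4-6] = +346.8749 N (tension)
  F[5-6] = -1701.2805 N (compression)
  Rx@0 = -718.1600 N
  Ry@0 = -351.5929 N
  Ry@6 = +1665.5429 N

289.619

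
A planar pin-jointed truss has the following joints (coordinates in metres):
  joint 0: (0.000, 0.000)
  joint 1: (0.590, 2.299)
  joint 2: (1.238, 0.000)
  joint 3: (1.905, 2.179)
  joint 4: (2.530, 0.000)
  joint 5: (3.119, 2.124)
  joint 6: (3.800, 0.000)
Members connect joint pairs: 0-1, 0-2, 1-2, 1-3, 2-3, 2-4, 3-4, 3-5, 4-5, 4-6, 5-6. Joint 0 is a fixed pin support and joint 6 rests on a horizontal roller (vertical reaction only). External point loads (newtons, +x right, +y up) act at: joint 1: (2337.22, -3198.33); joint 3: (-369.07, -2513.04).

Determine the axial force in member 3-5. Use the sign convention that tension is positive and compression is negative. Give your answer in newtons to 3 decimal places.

N=7 nodes, M=11 members, R=3 reactions → 2N=14, M+R=14
member 0 (0-1): L=2.3735, (cx,cy)=(0.2486,0.9686)
member 1 (0-2): L=1.2380, (cx,cy)=(1.0000,0.0000)
member 2 (1-2): L=2.3886, (cx,cy)=(0.2713,-0.9625)
member 3 (1-3): L=1.3205, (cx,cy)=(0.9959,-0.0909)
member 4 (2-3): L=2.2788, (cx,cy)=(0.2927,0.9562)
member 5 (2-4): L=1.2920, (cx,cy)=(1.0000,0.0000)
member 6 (3-4): L=2.2669, (cx,cy)=(0.2757,-0.9612)
member 7 (3-5): L=1.2152, (cx,cy)=(0.9990,-0.0453)
member 8 (4-5): L=2.2042, (cx,cy)=(0.2672,0.9636)
member 9 (4-6): L=1.2700, (cx,cy)=(1.0000,0.0000)
member 10 (5-6): L=2.2305, (cx,cy)=(0.3053,-0.9523)
solve A·x = −loads:
  F[0-1] = -2841.7729 N (compression)
  F[0-2] = +2674.5524 N (tension)
  F[1-2] = -179.1647 N (compression)
  F[1-3] = -3007.4612 N (compression)
  F[2-3] = +180.3437 N (tension)
  F[2-4] = +2573.1604 N (tension)
  F[3-4] = -2995.7527 N (compression)
  F[3-5] = -1748.9892 N (compression)
  F[4-5] = +2988.3091 N (tension)
  F[4-6] = +948.6532 N (tension)
  F[5-6] = -3107.1548 N (compression)
  Rx@0 = -1968.1500 N
  Ry@0 = +2752.5750 N
  Ry@6 = +2958.7950 N

-1748.989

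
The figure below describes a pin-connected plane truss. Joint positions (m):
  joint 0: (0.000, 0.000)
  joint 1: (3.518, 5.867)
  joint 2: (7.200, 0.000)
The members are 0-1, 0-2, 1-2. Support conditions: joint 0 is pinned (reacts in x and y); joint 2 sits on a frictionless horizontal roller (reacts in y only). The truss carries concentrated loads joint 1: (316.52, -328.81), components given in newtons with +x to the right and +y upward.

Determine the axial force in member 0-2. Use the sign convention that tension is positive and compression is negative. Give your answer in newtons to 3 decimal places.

N=3 nodes, M=3 members, R=3 reactions → 2N=6, M+R=6
member 0 (0-1): L=6.8409, (cx,cy)=(0.5143,0.8576)
member 1 (0-2): L=7.2000, (cx,cy)=(1.0000,0.0000)
member 2 (1-2): L=6.9267, (cx,cy)=(0.5316,-0.8470)
solve A·x = −loads:
  F[0-1] = +104.6717 N (tension)
  F[0-2] = +262.6916 N (tension)
  F[1-2] = -494.1823 N (compression)
  Rx@0 = -316.5200 N
  Ry@0 = -89.7701 N
  Ry@2 = +418.5801 N

262.692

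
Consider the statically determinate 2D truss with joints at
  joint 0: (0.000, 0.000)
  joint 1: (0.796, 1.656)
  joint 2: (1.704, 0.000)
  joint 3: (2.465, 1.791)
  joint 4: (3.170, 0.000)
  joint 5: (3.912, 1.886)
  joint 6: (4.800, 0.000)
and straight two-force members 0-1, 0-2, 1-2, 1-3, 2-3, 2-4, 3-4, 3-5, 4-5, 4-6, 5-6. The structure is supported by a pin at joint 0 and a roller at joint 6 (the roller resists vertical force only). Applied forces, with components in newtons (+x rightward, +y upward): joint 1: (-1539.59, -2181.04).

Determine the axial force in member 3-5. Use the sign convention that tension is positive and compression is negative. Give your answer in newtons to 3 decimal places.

N=7 nodes, M=11 members, R=3 reactions → 2N=14, M+R=14
member 0 (0-1): L=1.8374, (cx,cy)=(0.4332,0.9013)
member 1 (0-2): L=1.7040, (cx,cy)=(1.0000,0.0000)
member 2 (1-2): L=1.8886, (cx,cy)=(0.4808,-0.8768)
member 3 (1-3): L=1.6745, (cx,cy)=(0.9967,0.0806)
member 4 (2-3): L=1.9460, (cx,cy)=(0.3911,0.9204)
member 5 (2-4): L=1.4660, (cx,cy)=(1.0000,0.0000)
member 6 (3-4): L=1.9248, (cx,cy)=(0.3663,-0.9305)
member 7 (3-5): L=1.4501, (cx,cy)=(0.9979,0.0655)
member 8 (4-5): L=2.0267, (cx,cy)=(0.3661,0.9306)
member 9 (4-6): L=1.6300, (cx,cy)=(1.0000,0.0000)
member 10 (5-6): L=2.0846, (cx,cy)=(0.4260,-0.9047)
solve A·x = −loads:
  F[0-1] = -2607.9532 N (compression)
  F[0-2] = -409.7558 N (compression)
  F[1-2] = +221.2587 N (tension)
  F[1-3] = +304.3698 N (tension)
  F[2-3] = -210.7958 N (compression)
  F[2-4] = -220.9442 N (compression)
  F[3-4] = +192.7344 N (tension)
  F[3-5] = +150.6733 N (tension)
  F[4-5] = -192.7206 N (compression)
  F[4-6] = -79.7926 N (compression)
  F[5-6] = +187.3146 N (tension)
  Rx@0 = +1539.5900 N
  Ry@0 = +2350.5094 N
  Ry@6 = -169.4694 N

150.673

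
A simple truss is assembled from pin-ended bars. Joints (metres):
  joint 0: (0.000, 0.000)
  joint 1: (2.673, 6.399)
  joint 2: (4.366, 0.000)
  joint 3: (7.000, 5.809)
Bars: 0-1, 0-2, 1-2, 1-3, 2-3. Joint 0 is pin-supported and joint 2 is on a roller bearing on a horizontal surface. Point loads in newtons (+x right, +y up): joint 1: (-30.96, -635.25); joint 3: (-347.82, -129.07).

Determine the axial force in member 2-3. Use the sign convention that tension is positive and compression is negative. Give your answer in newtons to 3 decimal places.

N=4 nodes, M=5 members, R=3 reactions → 2N=8, M+R=8
member 0 (0-1): L=6.9348, (cx,cy)=(0.3854,0.9227)
member 1 (0-2): L=4.3660, (cx,cy)=(1.0000,0.0000)
member 2 (1-2): L=6.6192, (cx,cy)=(0.2558,-0.9667)
member 3 (1-3): L=4.3670, (cx,cy)=(0.9908,-0.1351)
member 4 (2-3): L=6.3783, (cx,cy)=(0.4130,0.9107)
solve A·x = −loads:
  F[0-1] = -733.2759 N (compression)
  F[0-2] = -96.1428 N (compression)
  F[1-2] = +81.2174 N (tension)
  F[1-3] = -274.9714 N (compression)
  F[2-3] = -182.5089 N (compression)
  Rx@0 = +378.7800 N
  Ry@0 = +676.6164 N
  Ry@2 = +87.7036 N

-182.509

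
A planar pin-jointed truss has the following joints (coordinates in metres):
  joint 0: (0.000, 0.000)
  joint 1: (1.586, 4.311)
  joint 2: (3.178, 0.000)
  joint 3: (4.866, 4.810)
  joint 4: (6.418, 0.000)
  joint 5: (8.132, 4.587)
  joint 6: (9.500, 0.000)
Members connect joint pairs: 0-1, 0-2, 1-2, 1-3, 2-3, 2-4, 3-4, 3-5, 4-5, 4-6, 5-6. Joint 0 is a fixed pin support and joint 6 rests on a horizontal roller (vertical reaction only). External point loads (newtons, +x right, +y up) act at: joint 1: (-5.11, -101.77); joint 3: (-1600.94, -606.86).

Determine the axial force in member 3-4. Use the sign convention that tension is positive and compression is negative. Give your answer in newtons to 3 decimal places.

486.894

N=7 nodes, M=11 members, R=3 reactions → 2N=14, M+R=14
member 0 (0-1): L=4.5935, (cx,cy)=(0.3453,0.9385)
member 1 (0-2): L=3.1780, (cx,cy)=(1.0000,0.0000)
member 2 (1-2): L=4.5956, (cx,cy)=(0.3464,-0.9381)
member 3 (1-3): L=3.3177, (cx,cy)=(0.9886,0.1504)
member 4 (2-3): L=5.0976, (cx,cy)=(0.3311,0.9436)
member 5 (2-4): L=3.2400, (cx,cy)=(1.0000,0.0000)
member 6 (3-4): L=5.0542, (cx,cy)=(0.3071,-0.9517)
member 7 (3-5): L=3.2736, (cx,cy)=(0.9977,-0.0681)
member 8 (4-5): L=4.8968, (cx,cy)=(0.3500,0.9367)
member 9 (4-6): L=3.0820, (cx,cy)=(1.0000,0.0000)
member 10 (5-6): L=4.7866, (cx,cy)=(0.2858,-0.9583)
solve A·x = −loads:
  F[0-1] = -1271.9192 N (compression)
  F[0-2] = -1166.8925 N (compression)
  F[1-2] = +1035.4415 N (tension)
  F[1-3] = -801.8679 N (compression)
  F[2-3] = -1029.4020 N (compression)
  F[2-4] = -467.3208 N (compression)
  F[3-4] = +486.8936 N (tension)
  F[3-5] = +318.5493 N (tension)
  F[4-5] = -494.6624 N (compression)
  F[4-6] = -144.6644 N (compression)
  F[5-6] = +506.1822 N (tension)
  Rx@0 = +1606.0500 N
  Ry@0 = +1193.6998 N
  Ry@6 = -485.0698 N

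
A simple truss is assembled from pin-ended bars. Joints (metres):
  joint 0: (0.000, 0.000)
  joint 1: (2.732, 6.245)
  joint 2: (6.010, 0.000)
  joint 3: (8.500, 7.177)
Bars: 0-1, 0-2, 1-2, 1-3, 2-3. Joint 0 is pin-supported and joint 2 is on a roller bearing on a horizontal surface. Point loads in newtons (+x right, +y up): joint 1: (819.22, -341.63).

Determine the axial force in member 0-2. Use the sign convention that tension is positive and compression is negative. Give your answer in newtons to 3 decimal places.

528.338

N=4 nodes, M=5 members, R=3 reactions → 2N=8, M+R=8
member 0 (0-1): L=6.8164, (cx,cy)=(0.4008,0.9162)
member 1 (0-2): L=6.0100, (cx,cy)=(1.0000,0.0000)
member 2 (1-2): L=7.0530, (cx,cy)=(0.4648,-0.8854)
member 3 (1-3): L=5.8428, (cx,cy)=(0.9872,0.1595)
member 4 (2-3): L=7.5967, (cx,cy)=(0.3278,0.9448)
solve A·x = −loads:
  F[0-1] = +725.7619 N (tension)
  F[0-2] = +528.3377 N (tension)
  F[1-2] = -1136.7860 N (compression)
  F[1-3] = -0.0000 N (compression)
  F[2-3] = -0.0000 N (compression)
  Rx@0 = -819.2200 N
  Ry@0 = -664.9194 N
  Ry@2 = +1006.5494 N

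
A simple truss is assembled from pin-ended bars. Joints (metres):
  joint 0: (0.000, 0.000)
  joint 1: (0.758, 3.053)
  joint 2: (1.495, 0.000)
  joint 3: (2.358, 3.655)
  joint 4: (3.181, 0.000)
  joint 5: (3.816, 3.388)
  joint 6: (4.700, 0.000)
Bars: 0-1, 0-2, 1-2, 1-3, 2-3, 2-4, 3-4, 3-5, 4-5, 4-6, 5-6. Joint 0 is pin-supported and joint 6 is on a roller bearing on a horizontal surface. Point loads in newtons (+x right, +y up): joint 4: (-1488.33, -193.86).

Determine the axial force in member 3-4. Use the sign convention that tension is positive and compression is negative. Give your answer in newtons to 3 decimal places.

N=7 nodes, M=11 members, R=3 reactions → 2N=14, M+R=14
member 0 (0-1): L=3.1457, (cx,cy)=(0.2410,0.9705)
member 1 (0-2): L=1.4950, (cx,cy)=(1.0000,0.0000)
member 2 (1-2): L=3.1407, (cx,cy)=(0.2347,-0.9721)
member 3 (1-3): L=1.7095, (cx,cy)=(0.9359,0.3521)
member 4 (2-3): L=3.7555, (cx,cy)=(0.2298,0.9732)
member 5 (2-4): L=1.6860, (cx,cy)=(1.0000,0.0000)
member 6 (3-4): L=3.7465, (cx,cy)=(0.2197,-0.9756)
member 7 (3-5): L=1.4822, (cx,cy)=(0.9836,-0.1801)
member 8 (4-5): L=3.4470, (cx,cy)=(0.1842,0.9829)
member 9 (4-6): L=1.5190, (cx,cy)=(1.0000,0.0000)
member 10 (5-6): L=3.5014, (cx,cy)=(0.2525,-0.9676)
solve A·x = −loads:
  F[0-1] = -64.5561 N (compression)
  F[0-2] = -1472.7743 N (compression)
  F[1-2] = +53.5673 N (tension)
  F[1-3] = -30.0508 N (compression)
  F[2-3] = -53.5033 N (compression)
  F[2-4] = -1447.9092 N (compression)
  F[3-4] = +74.8985 N (tension)
  F[3-5] = -57.8196 N (compression)
  F[4-5] = +122.8942 N (tension)
  F[4-6] = +34.2344 N (tension)
  F[5-6] = -135.5988 N (compression)
  Rx@0 = +1488.3300 N
  Ry@0 = +62.6539 N
  Ry@6 = +131.2061 N

74.899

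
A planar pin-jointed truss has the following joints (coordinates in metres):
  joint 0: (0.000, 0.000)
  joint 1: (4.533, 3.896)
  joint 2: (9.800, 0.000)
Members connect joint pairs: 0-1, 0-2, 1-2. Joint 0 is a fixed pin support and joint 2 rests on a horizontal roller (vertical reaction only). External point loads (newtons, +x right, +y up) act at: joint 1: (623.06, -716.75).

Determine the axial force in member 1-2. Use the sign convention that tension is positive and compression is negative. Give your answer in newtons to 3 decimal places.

-974.011

N=3 nodes, M=3 members, R=3 reactions → 2N=6, M+R=6
member 0 (0-1): L=5.9772, (cx,cy)=(0.7584,0.6518)
member 1 (0-2): L=9.8000, (cx,cy)=(1.0000,0.0000)
member 2 (1-2): L=6.5513, (cx,cy)=(0.8040,-0.5947)
solve A·x = −loads:
  F[0-1] = -210.9792 N (compression)
  F[0-2] = +783.0628 N (tension)
  F[1-2] = -974.0106 N (compression)
  Rx@0 = -623.0600 N
  Ry@0 = +137.5184 N
  Ry@2 = +579.2316 N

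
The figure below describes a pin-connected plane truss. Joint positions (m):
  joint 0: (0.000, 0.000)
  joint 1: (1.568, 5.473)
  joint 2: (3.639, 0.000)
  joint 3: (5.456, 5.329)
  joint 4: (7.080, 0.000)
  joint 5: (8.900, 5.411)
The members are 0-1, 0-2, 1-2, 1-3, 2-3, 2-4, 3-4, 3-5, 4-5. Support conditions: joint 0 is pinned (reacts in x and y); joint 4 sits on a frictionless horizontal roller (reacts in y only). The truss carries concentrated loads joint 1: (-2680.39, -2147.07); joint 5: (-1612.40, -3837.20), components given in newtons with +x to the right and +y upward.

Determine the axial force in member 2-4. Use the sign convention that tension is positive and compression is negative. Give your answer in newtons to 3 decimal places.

N=6 nodes, M=9 members, R=3 reactions → 2N=12, M+R=12
member 0 (0-1): L=5.6932, (cx,cy)=(0.2754,0.9613)
member 1 (0-2): L=3.6390, (cx,cy)=(1.0000,0.0000)
member 2 (1-2): L=5.8517, (cx,cy)=(0.3539,-0.9353)
member 3 (1-3): L=3.8907, (cx,cy)=(0.9993,-0.0370)
member 4 (2-3): L=5.6303, (cx,cy)=(0.3227,0.9465)
member 5 (2-4): L=3.4410, (cx,cy)=(1.0000,0.0000)
member 6 (3-4): L=5.5710, (cx,cy)=(0.2915,-0.9566)
member 7 (3-5): L=3.4450, (cx,cy)=(0.9997,0.0238)
member 8 (4-5): L=5.7089, (cx,cy)=(0.3188,0.9478)
solve A·x = −loads:
  F[0-1] = -4149.9662 N (compression)
  F[0-2] = -3149.8187 N (compression)
  F[1-2] = +1936.1427 N (tension)
  F[1-3] = +852.7782 N (tension)
  F[2-3] = -1913.2003 N (compression)
  F[2-4] = -1847.1641 N (compression)
  F[3-4] = +1917.9759 N (tension)
  F[3-5] = -324.4400 N (compression)
  F[4-5] = -4040.2939 N (compression)
  Rx@0 = +4292.7900 N
  Ry@0 = +3989.4656 N
  Ry@4 = +1994.8044 N

-1847.164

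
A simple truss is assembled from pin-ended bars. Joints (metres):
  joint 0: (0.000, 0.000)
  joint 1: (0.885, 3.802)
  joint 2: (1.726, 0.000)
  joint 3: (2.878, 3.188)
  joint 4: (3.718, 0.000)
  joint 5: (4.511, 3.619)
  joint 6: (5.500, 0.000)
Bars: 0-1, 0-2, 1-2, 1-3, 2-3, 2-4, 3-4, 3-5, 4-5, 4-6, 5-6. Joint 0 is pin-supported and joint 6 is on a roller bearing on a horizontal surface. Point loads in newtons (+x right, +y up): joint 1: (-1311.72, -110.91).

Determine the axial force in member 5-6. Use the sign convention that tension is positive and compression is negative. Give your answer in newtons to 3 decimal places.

921.505

N=7 nodes, M=11 members, R=3 reactions → 2N=14, M+R=14
member 0 (0-1): L=3.9036, (cx,cy)=(0.2267,0.9740)
member 1 (0-2): L=1.7260, (cx,cy)=(1.0000,0.0000)
member 2 (1-2): L=3.8939, (cx,cy)=(0.2160,-0.9764)
member 3 (1-3): L=2.0854, (cx,cy)=(0.9557,-0.2944)
member 4 (2-3): L=3.3898, (cx,cy)=(0.3398,0.9405)
member 5 (2-4): L=1.9920, (cx,cy)=(1.0000,0.0000)
member 6 (3-4): L=3.2968, (cx,cy)=(0.2548,-0.9670)
member 7 (3-5): L=1.6889, (cx,cy)=(0.9669,0.2552)
member 8 (4-5): L=3.7049, (cx,cy)=(0.2140,0.9768)
member 9 (4-6): L=1.7820, (cx,cy)=(1.0000,0.0000)
member 10 (5-6): L=3.7517, (cx,cy)=(0.2636,-0.9646)
solve A·x = −loads:
  F[0-1] = -1026.5491 N (compression)
  F[0-2] = -1078.9897 N (compression)
  F[1-2] = +611.6289 N (tension)
  F[1-3] = +990.8082 N (tension)
  F[2-3] = -634.9874 N (compression)
  F[2-4] = -731.0921 N (compression)
  F[3-4] = +1046.0477 N (tension)
  F[3-5] = +480.4761 N (tension)
  F[4-5] = -1035.5229 N (compression)
  F[4-6] = -242.9212 N (compression)
  F[5-6] = +921.5050 N (tension)
  Rx@0 = +1311.7200 N
  Ry@0 = +999.8198 N
  Ry@6 = -888.9098 N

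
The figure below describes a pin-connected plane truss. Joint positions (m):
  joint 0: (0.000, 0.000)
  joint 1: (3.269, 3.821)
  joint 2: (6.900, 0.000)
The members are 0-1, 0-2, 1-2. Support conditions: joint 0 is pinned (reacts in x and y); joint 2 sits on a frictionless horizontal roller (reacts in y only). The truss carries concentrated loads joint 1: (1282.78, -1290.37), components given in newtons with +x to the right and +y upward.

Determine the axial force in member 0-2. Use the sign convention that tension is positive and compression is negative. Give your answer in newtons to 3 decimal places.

1255.977

N=3 nodes, M=3 members, R=3 reactions → 2N=6, M+R=6
member 0 (0-1): L=5.0286, (cx,cy)=(0.6501,0.7599)
member 1 (0-2): L=6.9000, (cx,cy)=(1.0000,0.0000)
member 2 (1-2): L=5.2711, (cx,cy)=(0.6889,-0.7249)
solve A·x = −loads:
  F[0-1] = +41.2297 N (tension)
  F[0-2] = +1255.9771 N (tension)
  F[1-2] = -1823.2845 N (compression)
  Rx@0 = -1282.7800 N
  Ry@0 = -31.3288 N
  Ry@2 = +1321.6988 N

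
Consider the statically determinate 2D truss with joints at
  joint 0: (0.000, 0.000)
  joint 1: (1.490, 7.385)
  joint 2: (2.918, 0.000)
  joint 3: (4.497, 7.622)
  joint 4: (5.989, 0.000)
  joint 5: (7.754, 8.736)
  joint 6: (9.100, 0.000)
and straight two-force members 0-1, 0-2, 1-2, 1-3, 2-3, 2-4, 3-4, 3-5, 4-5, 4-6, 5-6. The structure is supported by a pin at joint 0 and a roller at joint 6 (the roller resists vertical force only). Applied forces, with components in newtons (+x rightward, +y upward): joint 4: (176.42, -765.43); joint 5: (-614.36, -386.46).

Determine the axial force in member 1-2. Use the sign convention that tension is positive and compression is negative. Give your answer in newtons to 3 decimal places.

897.067

N=7 nodes, M=11 members, R=3 reactions → 2N=14, M+R=14
member 0 (0-1): L=7.5338, (cx,cy)=(0.1978,0.9802)
member 1 (0-2): L=2.9180, (cx,cy)=(1.0000,0.0000)
member 2 (1-2): L=7.5218, (cx,cy)=(0.1898,-0.9818)
member 3 (1-3): L=3.0163, (cx,cy)=(0.9969,0.0786)
member 4 (2-3): L=7.7838, (cx,cy)=(0.2029,0.9792)
member 5 (2-4): L=3.0710, (cx,cy)=(1.0000,0.0000)
member 6 (3-4): L=7.7667, (cx,cy)=(0.1921,-0.9814)
member 7 (3-5): L=3.4422, (cx,cy)=(0.9462,0.3236)
member 8 (4-5): L=8.9125, (cx,cy)=(0.1980,0.9802)
member 9 (4-6): L=3.1110, (cx,cy)=(1.0000,0.0000)
member 10 (5-6): L=8.8391, (cx,cy)=(0.1523,-0.9883)
solve A·x = −loads:
  F[0-1] = -926.9331 N (compression)
  F[0-2] = -254.6158 N (compression)
  F[1-2] = +897.0666 N (tension)
  F[1-3] = -354.7275 N (compression)
  F[2-3] = -899.4530 N (compression)
  F[2-4] = +98.1504 N (tension)
  F[3-4] = +692.6531 N (tension)
  F[3-5] = -707.2098 N (compression)
  F[4-5] = +87.4089 N (tension)
  F[4-6] = +37.4813 N (tension)
  F[5-6] = -246.1367 N (compression)
  Rx@0 = +437.9400 N
  Ry@0 = +908.6238 N
  Ry@6 = +243.2662 N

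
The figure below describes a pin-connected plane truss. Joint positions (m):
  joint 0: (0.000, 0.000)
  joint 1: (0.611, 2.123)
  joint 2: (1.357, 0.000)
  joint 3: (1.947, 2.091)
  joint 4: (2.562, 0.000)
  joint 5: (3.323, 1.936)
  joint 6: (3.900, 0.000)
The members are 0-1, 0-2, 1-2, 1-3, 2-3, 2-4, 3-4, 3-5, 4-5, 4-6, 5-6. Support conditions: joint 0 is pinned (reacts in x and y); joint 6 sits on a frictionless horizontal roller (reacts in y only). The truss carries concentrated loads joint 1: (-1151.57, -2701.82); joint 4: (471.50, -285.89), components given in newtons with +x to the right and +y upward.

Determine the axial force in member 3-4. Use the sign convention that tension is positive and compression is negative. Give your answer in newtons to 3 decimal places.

N=7 nodes, M=11 members, R=3 reactions → 2N=14, M+R=14
member 0 (0-1): L=2.2092, (cx,cy)=(0.2766,0.9610)
member 1 (0-2): L=1.3570, (cx,cy)=(1.0000,0.0000)
member 2 (1-2): L=2.2503, (cx,cy)=(0.3315,-0.9434)
member 3 (1-3): L=1.3364, (cx,cy)=(0.9997,-0.0239)
member 4 (2-3): L=2.1726, (cx,cy)=(0.2716,0.9624)
member 5 (2-4): L=1.2050, (cx,cy)=(1.0000,0.0000)
member 6 (3-4): L=2.1796, (cx,cy)=(0.2822,-0.9594)
member 7 (3-5): L=1.3847, (cx,cy)=(0.9937,-0.1119)
member 8 (4-5): L=2.0802, (cx,cy)=(0.3658,0.9307)
member 9 (4-6): L=1.3380, (cx,cy)=(1.0000,0.0000)
member 10 (5-6): L=2.0202, (cx,cy)=(0.2856,-0.9583)
solve A·x = −loads:
  F[0-1] = -3125.3981 N (compression)
  F[0-2] = +184.3337 N (tension)
  F[1-2] = +315.1082 N (tension)
  F[1-3] = +182.7546 N (tension)
  F[2-3] = -308.8962 N (compression)
  F[2-4] = +372.6812 N (tension)
  F[3-4] = +313.2160 N (tension)
  F[3-5] = +10.5058 N (tension)
  F[4-5] = -15.6859 N (compression)
  F[4-6] = -4.7014 N (compression)
  F[5-6] = +16.4603 N (tension)
  Rx@0 = +680.0700 N
  Ry@0 = +3003.4846 N
  Ry@6 = -15.7746 N

313.216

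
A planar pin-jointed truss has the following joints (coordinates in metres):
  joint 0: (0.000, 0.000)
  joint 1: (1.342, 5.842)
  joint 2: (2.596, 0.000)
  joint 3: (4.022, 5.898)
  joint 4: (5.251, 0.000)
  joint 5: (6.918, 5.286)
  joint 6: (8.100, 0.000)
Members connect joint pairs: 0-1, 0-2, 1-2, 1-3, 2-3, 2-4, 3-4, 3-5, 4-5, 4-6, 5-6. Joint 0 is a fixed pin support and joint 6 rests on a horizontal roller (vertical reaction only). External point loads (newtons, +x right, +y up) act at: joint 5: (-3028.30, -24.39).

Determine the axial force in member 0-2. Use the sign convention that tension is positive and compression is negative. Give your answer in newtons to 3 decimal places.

-2573.507

N=7 nodes, M=11 members, R=3 reactions → 2N=14, M+R=14
member 0 (0-1): L=5.9942, (cx,cy)=(0.2239,0.9746)
member 1 (0-2): L=2.5960, (cx,cy)=(1.0000,0.0000)
member 2 (1-2): L=5.9751, (cx,cy)=(0.2099,-0.9777)
member 3 (1-3): L=2.6806, (cx,cy)=(0.9998,0.0209)
member 4 (2-3): L=6.0679, (cx,cy)=(0.2350,0.9720)
member 5 (2-4): L=2.6550, (cx,cy)=(1.0000,0.0000)
member 6 (3-4): L=6.0247, (cx,cy)=(0.2040,-0.9790)
member 7 (3-5): L=2.9600, (cx,cy)=(0.9784,-0.2068)
member 8 (4-5): L=5.5426, (cx,cy)=(0.3008,0.9537)
member 9 (4-6): L=2.8490, (cx,cy)=(1.0000,0.0000)
member 10 (5-6): L=5.4165, (cx,cy)=(0.2182,-0.9759)
solve A·x = −loads:
  F[0-1] = -2031.3703 N (compression)
  F[0-2] = -2573.5073 N (compression)
  F[1-2] = +2006.1842 N (tension)
  F[1-3] = -876.0257 N (compression)
  F[2-3] = -2018.0210 N (compression)
  F[2-4] = -1678.2192 N (compression)
  F[3-4] = +2420.3464 N (tension)
  F[3-5] = -1884.5386 N (compression)
  F[4-5] = -2484.4837 N (compression)
  F[4-6] = -437.2495 N (compression)
  F[5-6] = +2003.7056 N (tension)
  Rx@0 = +3028.3000 N
  Ry@0 = +1979.8053 N
  Ry@6 = -1955.4153 N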